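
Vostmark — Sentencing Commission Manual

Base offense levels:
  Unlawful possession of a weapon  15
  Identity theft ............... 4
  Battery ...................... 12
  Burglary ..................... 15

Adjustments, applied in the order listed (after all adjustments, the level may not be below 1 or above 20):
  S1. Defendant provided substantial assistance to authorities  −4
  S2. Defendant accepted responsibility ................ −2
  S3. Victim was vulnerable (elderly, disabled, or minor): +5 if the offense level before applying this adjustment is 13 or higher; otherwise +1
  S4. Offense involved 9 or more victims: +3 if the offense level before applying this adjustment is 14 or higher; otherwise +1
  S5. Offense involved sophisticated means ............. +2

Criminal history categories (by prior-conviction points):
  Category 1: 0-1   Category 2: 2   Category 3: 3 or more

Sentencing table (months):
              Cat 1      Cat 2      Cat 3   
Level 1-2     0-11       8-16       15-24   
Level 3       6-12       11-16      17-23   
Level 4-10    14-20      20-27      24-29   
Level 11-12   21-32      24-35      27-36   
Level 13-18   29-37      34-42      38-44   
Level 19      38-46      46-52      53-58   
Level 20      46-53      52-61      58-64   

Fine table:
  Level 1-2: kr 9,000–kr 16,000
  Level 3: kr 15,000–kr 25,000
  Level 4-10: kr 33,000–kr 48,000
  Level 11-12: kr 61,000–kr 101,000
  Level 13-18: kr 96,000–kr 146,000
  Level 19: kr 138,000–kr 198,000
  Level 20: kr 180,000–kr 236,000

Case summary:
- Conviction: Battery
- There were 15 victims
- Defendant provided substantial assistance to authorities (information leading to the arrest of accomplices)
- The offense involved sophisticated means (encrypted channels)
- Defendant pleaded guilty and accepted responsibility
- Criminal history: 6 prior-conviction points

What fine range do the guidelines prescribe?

Base offense level for battery: 12.
S1 applies: 12 − 4 = 8.
S2 applies: 8 − 2 = 6.
S3 does not apply.
S4 applies (level before this adjustment is 6 < 14, so +1): 6 + 1 = 7.
S5 applies: 7 + 2 = 9.
Final offense level: 9.
Level 9 falls in the 4-10 band.
Fine table: Level 4-10 → kr 33,000–kr 48,000.

kr 33,000–kr 48,000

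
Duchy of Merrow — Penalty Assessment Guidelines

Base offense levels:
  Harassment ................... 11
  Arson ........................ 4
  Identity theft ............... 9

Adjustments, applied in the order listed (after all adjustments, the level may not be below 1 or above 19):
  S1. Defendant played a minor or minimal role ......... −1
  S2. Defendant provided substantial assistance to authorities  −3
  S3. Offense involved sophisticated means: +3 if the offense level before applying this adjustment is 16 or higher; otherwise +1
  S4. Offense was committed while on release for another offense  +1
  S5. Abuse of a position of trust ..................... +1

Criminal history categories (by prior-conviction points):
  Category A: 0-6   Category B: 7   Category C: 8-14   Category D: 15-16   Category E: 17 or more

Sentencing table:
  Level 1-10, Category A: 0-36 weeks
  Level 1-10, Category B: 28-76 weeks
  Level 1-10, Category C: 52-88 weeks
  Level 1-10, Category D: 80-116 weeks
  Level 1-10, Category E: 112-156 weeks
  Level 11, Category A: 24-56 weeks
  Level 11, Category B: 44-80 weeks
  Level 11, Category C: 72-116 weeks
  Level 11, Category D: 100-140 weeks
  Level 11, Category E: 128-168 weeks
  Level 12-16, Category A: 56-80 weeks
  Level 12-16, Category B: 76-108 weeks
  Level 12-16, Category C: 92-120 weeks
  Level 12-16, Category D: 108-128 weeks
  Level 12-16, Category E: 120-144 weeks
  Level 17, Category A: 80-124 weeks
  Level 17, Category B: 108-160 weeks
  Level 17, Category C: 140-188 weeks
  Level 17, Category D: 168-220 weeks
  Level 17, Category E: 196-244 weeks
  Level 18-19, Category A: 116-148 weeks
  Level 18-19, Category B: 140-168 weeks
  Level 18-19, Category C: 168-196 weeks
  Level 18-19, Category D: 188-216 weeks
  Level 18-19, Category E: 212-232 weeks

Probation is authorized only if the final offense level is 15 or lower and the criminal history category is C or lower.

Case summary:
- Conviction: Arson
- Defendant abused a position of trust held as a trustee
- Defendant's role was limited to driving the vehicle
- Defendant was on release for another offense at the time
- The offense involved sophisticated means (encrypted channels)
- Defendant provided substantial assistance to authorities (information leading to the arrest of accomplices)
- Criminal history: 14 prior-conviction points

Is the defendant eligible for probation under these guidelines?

Base offense level for arson: 4.
S1 applies: 4 − 1 = 3.
S2 applies: 3 − 3 = 0.
S3 applies (level before this adjustment is 0 < 16, so +1): 0 + 1 = 1.
S4 applies: 1 + 1 = 2.
S5 applies: 2 + 1 = 3.
Final offense level: 3.
Criminal history: 14 prior points → Category C (8-14).
Level 3 falls in the 1-10 band.
Grid: Level 1-10 × Category C = 52-88 weeks.
Probation check: level 3 ≤ 15 and category C ≤ C → eligible.

Yes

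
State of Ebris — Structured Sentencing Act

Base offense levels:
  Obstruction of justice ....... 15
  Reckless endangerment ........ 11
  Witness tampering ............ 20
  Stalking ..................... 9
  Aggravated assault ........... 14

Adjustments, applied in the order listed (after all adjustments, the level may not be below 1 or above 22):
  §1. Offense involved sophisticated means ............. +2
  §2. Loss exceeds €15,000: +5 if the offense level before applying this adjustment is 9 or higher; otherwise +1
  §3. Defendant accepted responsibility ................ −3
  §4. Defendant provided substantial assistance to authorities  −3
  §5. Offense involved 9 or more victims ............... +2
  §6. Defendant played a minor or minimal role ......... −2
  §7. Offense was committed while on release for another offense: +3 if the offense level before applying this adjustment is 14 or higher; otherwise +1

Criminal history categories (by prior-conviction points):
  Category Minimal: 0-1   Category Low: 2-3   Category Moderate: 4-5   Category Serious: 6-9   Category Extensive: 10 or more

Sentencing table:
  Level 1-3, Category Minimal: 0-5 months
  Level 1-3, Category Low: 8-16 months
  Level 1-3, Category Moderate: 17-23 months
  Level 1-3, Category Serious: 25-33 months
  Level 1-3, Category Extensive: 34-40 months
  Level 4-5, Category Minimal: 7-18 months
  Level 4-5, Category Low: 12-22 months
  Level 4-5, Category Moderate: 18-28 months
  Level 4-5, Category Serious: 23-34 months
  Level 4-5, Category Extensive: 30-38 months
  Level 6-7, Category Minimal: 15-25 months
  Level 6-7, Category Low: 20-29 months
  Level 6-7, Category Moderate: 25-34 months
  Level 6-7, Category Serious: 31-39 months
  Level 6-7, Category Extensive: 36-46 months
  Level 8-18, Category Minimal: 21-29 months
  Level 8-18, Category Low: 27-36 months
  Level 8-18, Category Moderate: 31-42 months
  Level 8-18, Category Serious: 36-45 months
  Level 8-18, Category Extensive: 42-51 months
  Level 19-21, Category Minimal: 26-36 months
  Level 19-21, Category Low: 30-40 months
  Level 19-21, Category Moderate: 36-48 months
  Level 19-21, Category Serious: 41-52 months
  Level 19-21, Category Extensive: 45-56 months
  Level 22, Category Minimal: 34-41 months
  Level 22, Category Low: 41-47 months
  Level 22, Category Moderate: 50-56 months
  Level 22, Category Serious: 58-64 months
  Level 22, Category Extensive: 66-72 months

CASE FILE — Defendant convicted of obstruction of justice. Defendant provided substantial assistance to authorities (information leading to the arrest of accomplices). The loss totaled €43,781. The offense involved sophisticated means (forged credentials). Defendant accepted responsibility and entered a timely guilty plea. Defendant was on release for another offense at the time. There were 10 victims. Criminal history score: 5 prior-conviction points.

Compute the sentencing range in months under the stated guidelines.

Base offense level for obstruction of justice: 15.
§1 applies: 15 + 2 = 17.
§2 applies (level before this adjustment is 17 ≥ 9, so +5): 17 + 5 = 22.
§3 applies: 22 − 3 = 19.
§4 applies: 19 − 3 = 16.
§5 applies: 16 + 2 = 18.
§6 does not apply.
§7 applies (level before this adjustment is 18 ≥ 14, so +3): 18 + 3 = 21.
Final offense level: 21.
Criminal history: 5 prior points → Category Moderate (4-5).
Level 21 falls in the 19-21 band.
Grid: Level 19-21 × Category Moderate = 36-48 months.

36-48 months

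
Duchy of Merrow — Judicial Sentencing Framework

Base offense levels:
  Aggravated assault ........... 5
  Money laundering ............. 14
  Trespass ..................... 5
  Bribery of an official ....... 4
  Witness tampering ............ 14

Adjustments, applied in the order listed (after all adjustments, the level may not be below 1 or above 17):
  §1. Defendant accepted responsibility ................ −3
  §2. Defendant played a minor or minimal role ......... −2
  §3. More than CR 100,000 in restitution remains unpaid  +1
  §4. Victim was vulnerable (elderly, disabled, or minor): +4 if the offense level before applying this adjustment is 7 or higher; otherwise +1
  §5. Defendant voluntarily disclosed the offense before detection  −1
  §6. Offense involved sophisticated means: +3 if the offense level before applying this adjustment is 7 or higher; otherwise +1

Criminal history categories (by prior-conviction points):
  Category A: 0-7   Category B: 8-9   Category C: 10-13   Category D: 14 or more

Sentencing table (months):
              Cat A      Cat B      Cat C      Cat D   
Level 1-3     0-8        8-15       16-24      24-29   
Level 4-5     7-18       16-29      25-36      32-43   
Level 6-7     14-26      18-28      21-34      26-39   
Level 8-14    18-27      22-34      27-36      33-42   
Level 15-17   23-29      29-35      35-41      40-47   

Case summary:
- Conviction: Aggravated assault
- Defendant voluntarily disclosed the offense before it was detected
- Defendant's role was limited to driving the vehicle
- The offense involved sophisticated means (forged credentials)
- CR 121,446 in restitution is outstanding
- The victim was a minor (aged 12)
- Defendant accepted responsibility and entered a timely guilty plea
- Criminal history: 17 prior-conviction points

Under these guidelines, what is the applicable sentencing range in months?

24-29 months

Base offense level for aggravated assault: 5.
§1 applies: 5 − 3 = 2.
§2 applies: 2 − 2 = 0.
§3 applies: 0 + 1 = 1.
§4 applies (level before this adjustment is 1 < 7, so +1): 1 + 1 = 2.
§5 applies: 2 − 1 = 1.
§6 applies (level before this adjustment is 1 < 7, so +1): 1 + 1 = 2.
Final offense level: 2.
Criminal history: 17 prior points → Category D (14+).
Level 2 falls in the 1-3 band.
Grid: Level 1-3 × Category D = 24-29 months.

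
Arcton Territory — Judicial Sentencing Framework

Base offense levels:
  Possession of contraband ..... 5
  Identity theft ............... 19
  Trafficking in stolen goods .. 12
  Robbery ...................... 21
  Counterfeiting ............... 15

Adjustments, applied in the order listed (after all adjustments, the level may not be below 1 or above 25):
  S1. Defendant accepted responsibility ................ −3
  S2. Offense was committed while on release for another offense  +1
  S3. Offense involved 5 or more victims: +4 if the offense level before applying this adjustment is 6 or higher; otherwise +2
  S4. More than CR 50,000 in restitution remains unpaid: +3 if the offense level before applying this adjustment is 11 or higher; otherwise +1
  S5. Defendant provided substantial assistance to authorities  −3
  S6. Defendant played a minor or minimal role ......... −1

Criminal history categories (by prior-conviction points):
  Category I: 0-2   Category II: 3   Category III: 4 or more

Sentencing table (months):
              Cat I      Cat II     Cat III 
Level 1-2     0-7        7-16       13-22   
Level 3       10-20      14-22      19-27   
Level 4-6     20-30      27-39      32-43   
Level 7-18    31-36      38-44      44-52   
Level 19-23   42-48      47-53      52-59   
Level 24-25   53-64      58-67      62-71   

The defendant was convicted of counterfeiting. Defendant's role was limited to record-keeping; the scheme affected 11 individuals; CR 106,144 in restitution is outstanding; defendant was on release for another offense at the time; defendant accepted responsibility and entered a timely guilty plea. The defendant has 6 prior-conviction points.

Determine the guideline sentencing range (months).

Base offense level for counterfeiting: 15.
S1 applies: 15 − 3 = 12.
S2 applies: 12 + 1 = 13.
S3 applies (level before this adjustment is 13 ≥ 6, so +4): 13 + 4 = 17.
S4 applies (level before this adjustment is 17 ≥ 11, so +3): 17 + 3 = 20.
S5 does not apply.
S6 applies: 20 − 1 = 19.
Final offense level: 19.
Criminal history: 6 prior points → Category III (4+).
Level 19 falls in the 19-23 band.
Grid: Level 19-23 × Category III = 52-59 months.

52-59 months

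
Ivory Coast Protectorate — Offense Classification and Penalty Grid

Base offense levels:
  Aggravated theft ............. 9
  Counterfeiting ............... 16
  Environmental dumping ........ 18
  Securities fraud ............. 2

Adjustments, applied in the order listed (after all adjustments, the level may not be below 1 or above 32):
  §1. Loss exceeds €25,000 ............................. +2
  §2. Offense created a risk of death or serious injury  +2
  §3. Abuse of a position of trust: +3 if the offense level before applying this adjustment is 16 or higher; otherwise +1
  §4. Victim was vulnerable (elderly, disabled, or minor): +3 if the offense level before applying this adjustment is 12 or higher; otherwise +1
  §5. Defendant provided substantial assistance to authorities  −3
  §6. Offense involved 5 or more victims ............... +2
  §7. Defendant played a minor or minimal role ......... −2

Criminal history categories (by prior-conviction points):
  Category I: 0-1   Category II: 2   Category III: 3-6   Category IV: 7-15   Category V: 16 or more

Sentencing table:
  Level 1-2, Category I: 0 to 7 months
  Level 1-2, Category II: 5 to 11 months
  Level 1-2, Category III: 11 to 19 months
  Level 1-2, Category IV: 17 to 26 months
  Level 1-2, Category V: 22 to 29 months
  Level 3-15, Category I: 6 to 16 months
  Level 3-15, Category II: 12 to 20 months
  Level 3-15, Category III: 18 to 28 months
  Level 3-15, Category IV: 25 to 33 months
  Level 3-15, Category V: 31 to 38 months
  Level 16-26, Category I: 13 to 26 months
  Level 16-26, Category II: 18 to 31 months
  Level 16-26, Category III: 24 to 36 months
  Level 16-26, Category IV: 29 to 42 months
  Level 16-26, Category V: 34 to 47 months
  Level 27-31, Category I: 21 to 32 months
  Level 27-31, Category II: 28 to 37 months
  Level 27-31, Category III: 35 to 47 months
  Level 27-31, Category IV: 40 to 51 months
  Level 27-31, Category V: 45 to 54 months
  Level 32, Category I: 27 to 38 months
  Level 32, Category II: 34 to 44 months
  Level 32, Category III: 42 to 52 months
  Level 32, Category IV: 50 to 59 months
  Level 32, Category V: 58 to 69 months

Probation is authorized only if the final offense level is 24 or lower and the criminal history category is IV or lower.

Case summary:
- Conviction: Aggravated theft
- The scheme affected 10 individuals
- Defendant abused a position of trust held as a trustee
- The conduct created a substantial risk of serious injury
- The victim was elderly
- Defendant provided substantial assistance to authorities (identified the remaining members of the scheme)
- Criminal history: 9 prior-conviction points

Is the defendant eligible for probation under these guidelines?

Yes

Base offense level for aggravated theft: 9.
§2 applies: 9 + 2 = 11.
§3 applies (level before this adjustment is 11 < 16, so +1): 11 + 1 = 12.
§4 applies (level before this adjustment is 12 ≥ 12, so +3): 12 + 3 = 15.
§5 applies: 15 − 3 = 12.
§6 applies: 12 + 2 = 14.
§7 does not apply.
Final offense level: 14.
Criminal history: 9 prior points → Category IV (7-15).
Level 14 falls in the 3-15 band.
Grid: Level 3-15 × Category IV = 25-33 months.
Probation check: level 14 ≤ 24 and category IV ≤ IV → eligible.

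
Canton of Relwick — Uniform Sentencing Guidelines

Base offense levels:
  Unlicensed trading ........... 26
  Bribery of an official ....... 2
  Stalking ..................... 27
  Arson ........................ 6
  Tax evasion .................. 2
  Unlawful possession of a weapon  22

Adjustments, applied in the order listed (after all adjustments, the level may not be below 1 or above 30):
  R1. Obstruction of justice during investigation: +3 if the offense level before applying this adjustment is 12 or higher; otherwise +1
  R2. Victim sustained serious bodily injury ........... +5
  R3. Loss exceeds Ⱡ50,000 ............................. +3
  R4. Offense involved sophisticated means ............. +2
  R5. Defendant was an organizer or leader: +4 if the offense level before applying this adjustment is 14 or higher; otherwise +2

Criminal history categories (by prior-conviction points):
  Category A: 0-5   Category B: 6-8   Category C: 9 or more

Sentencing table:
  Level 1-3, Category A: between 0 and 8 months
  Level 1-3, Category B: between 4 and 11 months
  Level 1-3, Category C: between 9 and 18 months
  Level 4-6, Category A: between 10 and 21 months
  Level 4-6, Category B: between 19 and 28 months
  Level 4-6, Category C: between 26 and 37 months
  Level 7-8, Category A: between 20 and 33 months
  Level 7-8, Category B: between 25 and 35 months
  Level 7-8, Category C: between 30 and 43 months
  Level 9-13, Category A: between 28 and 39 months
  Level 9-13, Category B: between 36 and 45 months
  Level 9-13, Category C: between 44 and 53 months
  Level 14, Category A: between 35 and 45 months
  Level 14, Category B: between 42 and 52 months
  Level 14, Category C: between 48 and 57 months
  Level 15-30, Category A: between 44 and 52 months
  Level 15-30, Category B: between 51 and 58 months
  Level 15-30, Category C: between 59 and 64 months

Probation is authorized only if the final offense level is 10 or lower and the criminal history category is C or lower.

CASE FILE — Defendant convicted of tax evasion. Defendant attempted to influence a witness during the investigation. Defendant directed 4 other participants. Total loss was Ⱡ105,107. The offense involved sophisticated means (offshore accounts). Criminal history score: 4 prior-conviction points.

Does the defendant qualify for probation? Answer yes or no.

Yes

Base offense level for tax evasion: 2.
R1 applies (level before this adjustment is 2 < 12, so +1): 2 + 1 = 3.
R3 applies: 3 + 3 = 6.
R4 applies: 6 + 2 = 8.
R5 applies (level before this adjustment is 8 < 14, so +2): 8 + 2 = 10.
Final offense level: 10.
Criminal history: 4 prior points → Category A (0-5).
Level 10 falls in the 9-13 band.
Grid: Level 9-13 × Category A = 28-39 months.
Probation check: level 10 ≤ 10 and category A ≤ C → eligible.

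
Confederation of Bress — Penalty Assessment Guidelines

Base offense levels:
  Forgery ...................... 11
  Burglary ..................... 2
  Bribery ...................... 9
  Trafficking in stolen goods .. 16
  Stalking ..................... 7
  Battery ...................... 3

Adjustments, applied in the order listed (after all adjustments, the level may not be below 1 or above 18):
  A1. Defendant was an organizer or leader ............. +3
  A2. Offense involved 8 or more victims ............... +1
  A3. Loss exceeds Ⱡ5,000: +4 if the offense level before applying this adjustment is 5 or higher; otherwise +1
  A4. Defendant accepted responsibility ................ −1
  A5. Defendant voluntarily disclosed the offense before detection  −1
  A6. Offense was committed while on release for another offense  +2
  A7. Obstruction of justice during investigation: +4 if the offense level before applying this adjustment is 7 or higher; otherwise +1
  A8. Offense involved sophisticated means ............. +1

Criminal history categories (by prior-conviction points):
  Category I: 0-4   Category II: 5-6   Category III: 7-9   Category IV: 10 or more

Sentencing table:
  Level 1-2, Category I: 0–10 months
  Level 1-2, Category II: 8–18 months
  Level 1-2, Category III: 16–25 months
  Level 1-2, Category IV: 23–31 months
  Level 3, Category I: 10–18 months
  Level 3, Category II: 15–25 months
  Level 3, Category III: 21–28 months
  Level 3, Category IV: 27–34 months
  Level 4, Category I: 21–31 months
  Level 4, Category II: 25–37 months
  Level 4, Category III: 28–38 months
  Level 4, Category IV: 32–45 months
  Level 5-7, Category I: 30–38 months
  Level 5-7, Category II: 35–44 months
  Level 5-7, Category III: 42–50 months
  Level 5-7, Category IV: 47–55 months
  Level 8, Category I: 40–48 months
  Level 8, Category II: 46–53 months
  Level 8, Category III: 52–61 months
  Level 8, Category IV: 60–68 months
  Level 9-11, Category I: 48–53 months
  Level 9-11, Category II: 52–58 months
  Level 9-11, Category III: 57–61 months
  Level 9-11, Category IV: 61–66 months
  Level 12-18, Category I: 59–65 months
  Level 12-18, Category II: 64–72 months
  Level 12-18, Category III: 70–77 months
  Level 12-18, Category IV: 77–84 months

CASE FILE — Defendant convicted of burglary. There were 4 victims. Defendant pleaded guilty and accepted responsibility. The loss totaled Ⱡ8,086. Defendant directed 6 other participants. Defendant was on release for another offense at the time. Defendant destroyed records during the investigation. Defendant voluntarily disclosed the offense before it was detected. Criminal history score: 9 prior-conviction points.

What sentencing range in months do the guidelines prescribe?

70-77 months

Base offense level for burglary: 2.
A1 applies: 2 + 3 = 5.
A2 does not apply.
A3 applies (level before this adjustment is 5 ≥ 5, so +4): 5 + 4 = 9.
A4 applies: 9 − 1 = 8.
A5 applies: 8 − 1 = 7.
A6 applies: 7 + 2 = 9.
A7 applies (level before this adjustment is 9 ≥ 7, so +4): 9 + 4 = 13.
Final offense level: 13.
Criminal history: 9 prior points → Category III (7-9).
Level 13 falls in the 12-18 band.
Grid: Level 12-18 × Category III = 70-77 months.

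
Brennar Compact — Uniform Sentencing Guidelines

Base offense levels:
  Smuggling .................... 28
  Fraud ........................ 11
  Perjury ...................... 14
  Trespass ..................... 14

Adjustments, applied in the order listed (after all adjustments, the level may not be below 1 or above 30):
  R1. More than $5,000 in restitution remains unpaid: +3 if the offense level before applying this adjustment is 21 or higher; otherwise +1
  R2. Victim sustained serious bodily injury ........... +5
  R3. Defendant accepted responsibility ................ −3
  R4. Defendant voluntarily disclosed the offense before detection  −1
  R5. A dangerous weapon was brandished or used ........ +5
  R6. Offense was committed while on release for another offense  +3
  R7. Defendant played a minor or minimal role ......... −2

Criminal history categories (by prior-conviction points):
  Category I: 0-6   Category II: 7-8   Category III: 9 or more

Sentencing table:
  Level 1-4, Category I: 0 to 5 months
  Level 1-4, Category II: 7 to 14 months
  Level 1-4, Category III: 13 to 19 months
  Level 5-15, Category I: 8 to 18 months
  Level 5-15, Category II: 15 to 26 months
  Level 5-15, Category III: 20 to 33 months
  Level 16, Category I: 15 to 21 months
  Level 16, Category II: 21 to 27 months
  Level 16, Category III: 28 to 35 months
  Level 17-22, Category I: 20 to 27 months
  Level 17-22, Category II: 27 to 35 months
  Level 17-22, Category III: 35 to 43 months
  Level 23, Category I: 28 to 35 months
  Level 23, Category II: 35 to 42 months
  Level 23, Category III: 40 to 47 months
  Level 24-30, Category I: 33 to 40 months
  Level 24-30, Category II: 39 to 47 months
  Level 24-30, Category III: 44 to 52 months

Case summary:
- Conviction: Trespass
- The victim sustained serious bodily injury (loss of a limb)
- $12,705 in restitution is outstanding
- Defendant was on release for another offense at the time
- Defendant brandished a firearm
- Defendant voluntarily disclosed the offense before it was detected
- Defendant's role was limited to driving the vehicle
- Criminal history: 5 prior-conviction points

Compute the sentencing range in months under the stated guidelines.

Base offense level for trespass: 14.
R1 applies (level before this adjustment is 14 < 21, so +1): 14 + 1 = 15.
R2 applies: 15 + 5 = 20.
R4 applies: 20 − 1 = 19.
R5 applies: 19 + 5 = 24.
R6 applies: 24 + 3 = 27.
R7 applies: 27 − 2 = 25.
Final offense level: 25.
Criminal history: 5 prior points → Category I (0-6).
Level 25 falls in the 24-30 band.
Grid: Level 24-30 × Category I = 33-40 months.

33-40 months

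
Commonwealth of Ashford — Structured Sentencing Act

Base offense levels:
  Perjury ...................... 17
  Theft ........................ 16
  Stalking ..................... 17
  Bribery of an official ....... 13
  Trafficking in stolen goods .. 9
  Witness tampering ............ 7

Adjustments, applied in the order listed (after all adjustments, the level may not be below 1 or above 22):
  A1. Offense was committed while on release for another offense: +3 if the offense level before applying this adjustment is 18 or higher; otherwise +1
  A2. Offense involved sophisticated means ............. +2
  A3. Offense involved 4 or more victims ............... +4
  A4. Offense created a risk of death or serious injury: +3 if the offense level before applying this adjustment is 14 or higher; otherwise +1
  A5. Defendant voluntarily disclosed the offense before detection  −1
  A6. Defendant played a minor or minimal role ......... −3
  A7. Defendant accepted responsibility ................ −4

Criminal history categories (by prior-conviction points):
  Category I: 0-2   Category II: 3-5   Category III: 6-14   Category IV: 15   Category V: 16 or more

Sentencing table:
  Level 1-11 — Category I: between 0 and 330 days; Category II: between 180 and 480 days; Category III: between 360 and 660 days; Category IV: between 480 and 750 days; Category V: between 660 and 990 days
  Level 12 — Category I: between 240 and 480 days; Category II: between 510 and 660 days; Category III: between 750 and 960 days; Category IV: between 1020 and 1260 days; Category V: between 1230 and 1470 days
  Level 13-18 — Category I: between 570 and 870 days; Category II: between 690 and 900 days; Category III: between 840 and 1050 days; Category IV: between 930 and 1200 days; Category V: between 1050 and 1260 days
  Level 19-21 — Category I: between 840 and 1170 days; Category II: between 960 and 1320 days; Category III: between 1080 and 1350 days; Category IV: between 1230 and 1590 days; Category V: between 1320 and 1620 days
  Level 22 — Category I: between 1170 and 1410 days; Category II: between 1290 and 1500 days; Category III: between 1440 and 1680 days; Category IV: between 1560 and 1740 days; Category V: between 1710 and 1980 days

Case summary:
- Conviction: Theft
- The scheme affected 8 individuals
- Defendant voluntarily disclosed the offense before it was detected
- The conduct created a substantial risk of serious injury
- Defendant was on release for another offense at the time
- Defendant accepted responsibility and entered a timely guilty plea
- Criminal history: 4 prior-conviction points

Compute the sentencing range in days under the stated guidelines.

960-1320 days

Base offense level for theft: 16.
A1 applies (level before this adjustment is 16 < 18, so +1): 16 + 1 = 17.
A2 does not apply.
A3 applies: 17 + 4 = 21.
A4 applies (level before this adjustment is 21 ≥ 14, so +3): 21 + 3 = 24.
A5 applies: 24 − 1 = 23.
A6 does not apply.
A7 applies: 23 − 4 = 19.
Final offense level: 19.
Criminal history: 4 prior points → Category II (3-5).
Level 19 falls in the 19-21 band.
Grid: Level 19-21 × Category II = 960-1320 days.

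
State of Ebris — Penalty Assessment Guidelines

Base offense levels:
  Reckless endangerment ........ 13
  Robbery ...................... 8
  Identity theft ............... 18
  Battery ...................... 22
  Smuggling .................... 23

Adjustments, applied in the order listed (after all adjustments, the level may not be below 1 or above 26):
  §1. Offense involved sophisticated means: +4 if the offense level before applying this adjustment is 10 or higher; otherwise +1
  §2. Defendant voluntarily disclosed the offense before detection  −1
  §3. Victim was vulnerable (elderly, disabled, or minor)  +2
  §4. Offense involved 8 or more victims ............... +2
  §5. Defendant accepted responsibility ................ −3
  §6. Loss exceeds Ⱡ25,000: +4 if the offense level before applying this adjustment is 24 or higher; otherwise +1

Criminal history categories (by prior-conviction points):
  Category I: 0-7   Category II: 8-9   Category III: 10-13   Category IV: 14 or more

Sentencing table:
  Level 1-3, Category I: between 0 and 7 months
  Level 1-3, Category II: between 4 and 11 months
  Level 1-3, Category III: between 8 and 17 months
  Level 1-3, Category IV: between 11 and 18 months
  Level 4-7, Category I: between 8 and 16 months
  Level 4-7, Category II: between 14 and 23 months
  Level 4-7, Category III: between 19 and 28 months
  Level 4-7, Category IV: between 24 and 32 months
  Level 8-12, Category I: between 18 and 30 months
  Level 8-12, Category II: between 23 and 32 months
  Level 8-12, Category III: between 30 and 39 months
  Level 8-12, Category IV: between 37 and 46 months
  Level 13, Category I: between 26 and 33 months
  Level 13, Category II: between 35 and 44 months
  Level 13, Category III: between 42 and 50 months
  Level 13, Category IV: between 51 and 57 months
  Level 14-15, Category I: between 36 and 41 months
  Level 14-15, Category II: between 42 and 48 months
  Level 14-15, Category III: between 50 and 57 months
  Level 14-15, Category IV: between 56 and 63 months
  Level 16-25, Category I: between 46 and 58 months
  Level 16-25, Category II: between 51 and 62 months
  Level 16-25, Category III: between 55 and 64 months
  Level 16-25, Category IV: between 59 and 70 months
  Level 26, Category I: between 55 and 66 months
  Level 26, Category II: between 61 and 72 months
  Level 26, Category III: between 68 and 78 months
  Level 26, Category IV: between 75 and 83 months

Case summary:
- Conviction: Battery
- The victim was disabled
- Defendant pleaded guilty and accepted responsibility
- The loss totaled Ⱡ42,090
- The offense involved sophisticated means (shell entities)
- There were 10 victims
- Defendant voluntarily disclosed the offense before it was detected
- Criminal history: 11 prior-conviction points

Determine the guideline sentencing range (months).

68-78 months

Base offense level for battery: 22.
§1 applies (level before this adjustment is 22 ≥ 10, so +4): 22 + 4 = 26.
§2 applies: 26 − 1 = 25.
§3 applies: 25 + 2 = 27.
§4 applies: 27 + 2 = 29.
§5 applies: 29 − 3 = 26.
§6 applies (level before this adjustment is 26 ≥ 24, so +4): 26 + 4 = 30.
Level 30 exceeds the maximum of 26; capped at 26.
Final offense level: 26.
Criminal history: 11 prior points → Category III (10-13).
Level 26 falls in the 26 band.
Grid: Level 26 × Category III = 68-78 months.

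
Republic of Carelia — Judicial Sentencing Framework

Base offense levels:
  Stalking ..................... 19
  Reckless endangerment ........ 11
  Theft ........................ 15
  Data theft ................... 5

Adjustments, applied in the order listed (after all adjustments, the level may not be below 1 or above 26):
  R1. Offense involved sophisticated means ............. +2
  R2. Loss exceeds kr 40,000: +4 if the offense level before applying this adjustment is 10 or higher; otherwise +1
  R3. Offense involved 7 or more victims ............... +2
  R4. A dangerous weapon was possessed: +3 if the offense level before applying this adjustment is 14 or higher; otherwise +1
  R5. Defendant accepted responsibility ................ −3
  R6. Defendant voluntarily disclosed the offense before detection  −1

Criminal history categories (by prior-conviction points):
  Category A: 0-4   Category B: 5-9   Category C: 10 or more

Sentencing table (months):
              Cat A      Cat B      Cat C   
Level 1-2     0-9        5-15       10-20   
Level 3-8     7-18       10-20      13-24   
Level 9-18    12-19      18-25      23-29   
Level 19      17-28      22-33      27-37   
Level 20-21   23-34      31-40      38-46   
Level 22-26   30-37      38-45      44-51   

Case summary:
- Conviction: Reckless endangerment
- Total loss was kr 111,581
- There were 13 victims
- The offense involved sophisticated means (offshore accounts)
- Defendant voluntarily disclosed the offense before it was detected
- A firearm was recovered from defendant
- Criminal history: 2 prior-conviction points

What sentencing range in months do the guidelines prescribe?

Base offense level for reckless endangerment: 11.
R1 applies: 11 + 2 = 13.
R2 applies (level before this adjustment is 13 ≥ 10, so +4): 13 + 4 = 17.
R3 applies: 17 + 2 = 19.
R4 applies (level before this adjustment is 19 ≥ 14, so +3): 19 + 3 = 22.
R6 applies: 22 − 1 = 21.
Final offense level: 21.
Criminal history: 2 prior points → Category A (0-4).
Level 21 falls in the 20-21 band.
Grid: Level 20-21 × Category A = 23-34 months.

23-34 months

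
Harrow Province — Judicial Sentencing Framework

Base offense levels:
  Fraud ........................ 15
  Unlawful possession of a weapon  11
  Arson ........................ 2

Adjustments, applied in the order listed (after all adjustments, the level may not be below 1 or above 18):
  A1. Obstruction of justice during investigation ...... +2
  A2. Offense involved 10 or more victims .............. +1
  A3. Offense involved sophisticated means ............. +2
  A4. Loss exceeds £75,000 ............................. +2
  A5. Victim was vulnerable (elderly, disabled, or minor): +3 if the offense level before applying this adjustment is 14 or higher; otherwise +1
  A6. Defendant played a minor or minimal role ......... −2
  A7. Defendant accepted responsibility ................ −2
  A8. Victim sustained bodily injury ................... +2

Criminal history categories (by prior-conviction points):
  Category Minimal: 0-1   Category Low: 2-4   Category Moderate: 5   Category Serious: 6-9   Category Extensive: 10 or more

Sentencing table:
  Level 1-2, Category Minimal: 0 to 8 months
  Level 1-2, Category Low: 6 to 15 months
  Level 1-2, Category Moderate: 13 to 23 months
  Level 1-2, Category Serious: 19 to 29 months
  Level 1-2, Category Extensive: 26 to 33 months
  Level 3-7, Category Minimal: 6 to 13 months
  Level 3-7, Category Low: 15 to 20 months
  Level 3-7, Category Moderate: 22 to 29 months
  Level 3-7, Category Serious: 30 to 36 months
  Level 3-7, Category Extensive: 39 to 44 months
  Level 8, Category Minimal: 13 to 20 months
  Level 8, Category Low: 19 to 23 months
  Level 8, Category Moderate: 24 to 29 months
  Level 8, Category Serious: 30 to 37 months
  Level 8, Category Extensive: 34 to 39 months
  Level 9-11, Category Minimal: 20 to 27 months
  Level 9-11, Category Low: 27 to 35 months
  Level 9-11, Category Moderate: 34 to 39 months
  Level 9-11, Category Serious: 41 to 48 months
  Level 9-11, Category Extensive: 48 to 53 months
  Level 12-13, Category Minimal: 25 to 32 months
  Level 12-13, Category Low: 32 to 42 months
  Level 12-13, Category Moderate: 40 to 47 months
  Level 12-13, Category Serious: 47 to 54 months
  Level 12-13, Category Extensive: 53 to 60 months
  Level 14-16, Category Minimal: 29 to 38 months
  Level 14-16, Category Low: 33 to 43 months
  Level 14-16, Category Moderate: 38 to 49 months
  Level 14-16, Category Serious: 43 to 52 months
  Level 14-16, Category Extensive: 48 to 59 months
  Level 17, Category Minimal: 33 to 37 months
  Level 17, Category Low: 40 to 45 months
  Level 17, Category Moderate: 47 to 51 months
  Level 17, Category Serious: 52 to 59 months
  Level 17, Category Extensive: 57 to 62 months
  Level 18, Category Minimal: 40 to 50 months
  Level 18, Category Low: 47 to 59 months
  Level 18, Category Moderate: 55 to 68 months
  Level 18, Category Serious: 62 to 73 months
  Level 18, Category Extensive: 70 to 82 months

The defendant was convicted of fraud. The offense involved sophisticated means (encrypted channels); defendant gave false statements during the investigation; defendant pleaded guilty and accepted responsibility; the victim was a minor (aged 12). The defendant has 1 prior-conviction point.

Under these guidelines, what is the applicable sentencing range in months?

Base offense level for fraud: 15.
A1 applies: 15 + 2 = 17.
A2 does not apply.
A3 applies: 17 + 2 = 19.
A5 applies (level before this adjustment is 19 ≥ 14, so +3): 19 + 3 = 22.
A7 applies: 22 − 2 = 20.
Level 20 exceeds the maximum of 18; capped at 18.
Final offense level: 18.
Criminal history: 1 prior point → Category Minimal (0-1).
Level 18 falls in the 18 band.
Grid: Level 18 × Category Minimal = 40-50 months.

40-50 months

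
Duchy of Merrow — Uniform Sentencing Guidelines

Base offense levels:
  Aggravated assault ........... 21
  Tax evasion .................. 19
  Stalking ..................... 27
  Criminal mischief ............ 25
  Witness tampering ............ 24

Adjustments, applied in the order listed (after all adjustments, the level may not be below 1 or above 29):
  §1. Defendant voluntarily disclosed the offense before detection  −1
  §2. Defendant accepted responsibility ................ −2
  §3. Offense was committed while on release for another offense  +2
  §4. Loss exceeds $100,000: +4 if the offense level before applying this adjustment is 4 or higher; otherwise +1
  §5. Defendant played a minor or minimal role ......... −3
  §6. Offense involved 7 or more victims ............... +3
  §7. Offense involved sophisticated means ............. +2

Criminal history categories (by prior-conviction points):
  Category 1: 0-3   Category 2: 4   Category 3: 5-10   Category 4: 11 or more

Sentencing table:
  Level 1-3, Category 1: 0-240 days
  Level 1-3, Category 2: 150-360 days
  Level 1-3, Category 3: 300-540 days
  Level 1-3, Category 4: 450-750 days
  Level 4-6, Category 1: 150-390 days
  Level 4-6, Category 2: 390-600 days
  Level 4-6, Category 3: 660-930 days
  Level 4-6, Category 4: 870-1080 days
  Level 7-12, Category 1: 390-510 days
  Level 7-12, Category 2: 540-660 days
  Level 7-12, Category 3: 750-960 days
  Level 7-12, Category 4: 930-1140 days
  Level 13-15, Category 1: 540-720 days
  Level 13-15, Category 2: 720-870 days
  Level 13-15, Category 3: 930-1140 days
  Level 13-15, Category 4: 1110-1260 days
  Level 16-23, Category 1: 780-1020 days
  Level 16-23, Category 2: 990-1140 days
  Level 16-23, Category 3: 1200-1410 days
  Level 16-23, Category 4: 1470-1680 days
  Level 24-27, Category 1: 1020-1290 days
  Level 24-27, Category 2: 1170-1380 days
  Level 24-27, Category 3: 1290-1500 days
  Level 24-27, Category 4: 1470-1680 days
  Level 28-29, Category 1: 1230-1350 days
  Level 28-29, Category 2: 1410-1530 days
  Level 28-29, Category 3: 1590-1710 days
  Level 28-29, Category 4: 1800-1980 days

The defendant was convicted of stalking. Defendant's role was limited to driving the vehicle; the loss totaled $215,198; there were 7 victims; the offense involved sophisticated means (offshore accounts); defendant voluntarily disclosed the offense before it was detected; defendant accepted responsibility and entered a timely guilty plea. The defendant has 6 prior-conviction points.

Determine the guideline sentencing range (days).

Base offense level for stalking: 27.
§1 applies: 27 − 1 = 26.
§2 applies: 26 − 2 = 24.
§3 does not apply.
§4 applies (level before this adjustment is 24 ≥ 4, so +4): 24 + 4 = 28.
§5 applies: 28 − 3 = 25.
§6 applies: 25 + 3 = 28.
§7 applies: 28 + 2 = 30.
Level 30 exceeds the maximum of 29; capped at 29.
Final offense level: 29.
Criminal history: 6 prior points → Category 3 (5-10).
Level 29 falls in the 28-29 band.
Grid: Level 28-29 × Category 3 = 1590-1710 days.

1590-1710 days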